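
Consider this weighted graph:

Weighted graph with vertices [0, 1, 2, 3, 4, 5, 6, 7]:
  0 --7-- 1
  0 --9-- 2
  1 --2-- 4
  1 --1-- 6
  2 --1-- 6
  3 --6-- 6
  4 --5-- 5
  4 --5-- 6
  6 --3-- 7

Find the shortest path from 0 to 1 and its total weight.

Using Dijkstra's algorithm from vertex 0:
Shortest path: 0 -> 1
Total weight: 7 = 7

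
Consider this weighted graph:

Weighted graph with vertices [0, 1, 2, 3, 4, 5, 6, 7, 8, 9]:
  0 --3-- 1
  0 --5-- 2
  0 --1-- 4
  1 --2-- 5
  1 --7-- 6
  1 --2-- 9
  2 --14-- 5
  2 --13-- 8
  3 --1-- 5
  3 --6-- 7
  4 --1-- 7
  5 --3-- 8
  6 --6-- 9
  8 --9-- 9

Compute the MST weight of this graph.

Applying Kruskal's algorithm (sort edges by weight, add if no cycle):
  Add (0,4) w=1
  Add (3,5) w=1
  Add (4,7) w=1
  Add (1,9) w=2
  Add (1,5) w=2
  Add (0,1) w=3
  Add (5,8) w=3
  Add (0,2) w=5
  Skip (3,7) w=6 (creates cycle)
  Add (6,9) w=6
  Skip (1,6) w=7 (creates cycle)
  Skip (8,9) w=9 (creates cycle)
  Skip (2,8) w=13 (creates cycle)
  Skip (2,5) w=14 (creates cycle)
MST weight = 24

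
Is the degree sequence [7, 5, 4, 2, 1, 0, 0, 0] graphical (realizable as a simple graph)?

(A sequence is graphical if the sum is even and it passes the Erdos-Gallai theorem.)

Sum of degrees = 19. Sum is odd, so the sequence is NOT graphical.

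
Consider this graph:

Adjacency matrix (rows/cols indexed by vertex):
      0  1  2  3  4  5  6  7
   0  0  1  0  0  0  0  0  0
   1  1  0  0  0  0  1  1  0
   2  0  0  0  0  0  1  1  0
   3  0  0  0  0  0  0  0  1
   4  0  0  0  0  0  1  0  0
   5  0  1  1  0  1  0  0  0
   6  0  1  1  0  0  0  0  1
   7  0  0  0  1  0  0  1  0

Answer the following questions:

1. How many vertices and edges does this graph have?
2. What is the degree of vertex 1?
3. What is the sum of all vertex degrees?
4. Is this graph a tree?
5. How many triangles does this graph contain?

Count: 8 vertices, 8 edges.
Vertex 1 has neighbors [0, 5, 6], degree = 3.
Handshaking lemma: 2 * 8 = 16.
A tree on 8 vertices has 7 edges. This graph has 8 edges (1 extra). Not a tree.
Number of triangles = 0.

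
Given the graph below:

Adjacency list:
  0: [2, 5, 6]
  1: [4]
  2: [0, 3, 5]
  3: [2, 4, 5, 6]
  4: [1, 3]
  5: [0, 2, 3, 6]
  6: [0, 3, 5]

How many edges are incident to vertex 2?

Vertex 2 has neighbors [0, 3, 5], so deg(2) = 3.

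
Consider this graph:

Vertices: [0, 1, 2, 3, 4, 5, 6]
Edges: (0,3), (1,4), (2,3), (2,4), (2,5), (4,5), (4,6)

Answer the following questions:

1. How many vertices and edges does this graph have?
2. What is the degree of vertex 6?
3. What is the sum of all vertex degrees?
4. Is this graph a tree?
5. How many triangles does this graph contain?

Count: 7 vertices, 7 edges.
Vertex 6 has neighbors [4], degree = 1.
Handshaking lemma: 2 * 7 = 14.
A tree on 7 vertices has 6 edges. This graph has 7 edges (1 extra). Not a tree.
Number of triangles = 1.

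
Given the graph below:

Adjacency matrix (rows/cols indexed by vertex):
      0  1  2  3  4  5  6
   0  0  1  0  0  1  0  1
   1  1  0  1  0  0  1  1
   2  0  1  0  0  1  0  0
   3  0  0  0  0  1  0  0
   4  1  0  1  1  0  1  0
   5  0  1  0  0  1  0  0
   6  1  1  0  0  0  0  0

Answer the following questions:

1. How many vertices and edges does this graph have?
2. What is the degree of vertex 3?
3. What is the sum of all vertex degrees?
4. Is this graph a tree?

Count: 7 vertices, 9 edges.
Vertex 3 has neighbors [4], degree = 1.
Handshaking lemma: 2 * 9 = 18.
A tree on 7 vertices has 6 edges. This graph has 9 edges (3 extra). Not a tree.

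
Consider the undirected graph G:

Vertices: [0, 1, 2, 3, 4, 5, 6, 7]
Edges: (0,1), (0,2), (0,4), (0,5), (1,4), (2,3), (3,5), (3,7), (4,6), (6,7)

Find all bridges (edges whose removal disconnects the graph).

No bridges found. The graph is 2-edge-connected (no single edge removal disconnects it).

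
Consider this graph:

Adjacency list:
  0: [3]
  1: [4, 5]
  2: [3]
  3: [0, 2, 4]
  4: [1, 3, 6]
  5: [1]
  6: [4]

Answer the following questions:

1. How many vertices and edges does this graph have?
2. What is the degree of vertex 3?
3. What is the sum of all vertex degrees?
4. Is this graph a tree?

Count: 7 vertices, 6 edges.
Vertex 3 has neighbors [0, 2, 4], degree = 3.
Handshaking lemma: 2 * 6 = 12.
A graph is a tree iff it is connected and has exactly n-1 edges. This graph is connected (all 7 vertices in one component) and has 7-1 = 6 edges. It is a tree.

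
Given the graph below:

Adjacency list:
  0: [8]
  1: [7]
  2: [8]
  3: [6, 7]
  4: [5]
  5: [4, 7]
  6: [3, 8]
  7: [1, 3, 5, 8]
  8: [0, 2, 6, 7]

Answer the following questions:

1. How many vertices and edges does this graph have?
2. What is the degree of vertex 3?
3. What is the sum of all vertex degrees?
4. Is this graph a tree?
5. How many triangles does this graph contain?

Count: 9 vertices, 9 edges.
Vertex 3 has neighbors [6, 7], degree = 2.
Handshaking lemma: 2 * 9 = 18.
A tree on 9 vertices has 8 edges. This graph has 9 edges (1 extra). Not a tree.
Number of triangles = 0.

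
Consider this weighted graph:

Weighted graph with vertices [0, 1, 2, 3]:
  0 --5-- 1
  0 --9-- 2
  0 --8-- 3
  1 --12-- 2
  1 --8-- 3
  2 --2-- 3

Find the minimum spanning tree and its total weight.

Applying Kruskal's algorithm (sort edges by weight, add if no cycle):
  Add (2,3) w=2
  Add (0,1) w=5
  Add (0,3) w=8
  Skip (1,3) w=8 (creates cycle)
  Skip (0,2) w=9 (creates cycle)
  Skip (1,2) w=12 (creates cycle)
MST weight = 15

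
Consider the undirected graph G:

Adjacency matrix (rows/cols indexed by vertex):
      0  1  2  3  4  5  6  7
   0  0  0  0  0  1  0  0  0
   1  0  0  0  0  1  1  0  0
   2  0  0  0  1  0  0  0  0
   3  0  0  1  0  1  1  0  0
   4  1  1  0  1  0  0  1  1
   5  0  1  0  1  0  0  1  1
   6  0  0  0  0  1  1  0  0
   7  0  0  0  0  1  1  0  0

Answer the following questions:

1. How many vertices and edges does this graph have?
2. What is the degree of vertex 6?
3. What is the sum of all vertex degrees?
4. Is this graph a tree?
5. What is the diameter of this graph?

Count: 8 vertices, 10 edges.
Vertex 6 has neighbors [4, 5], degree = 2.
Handshaking lemma: 2 * 10 = 20.
A tree on 8 vertices has 7 edges. This graph has 10 edges (3 extra). Not a tree.
Diameter (longest shortest path) = 3.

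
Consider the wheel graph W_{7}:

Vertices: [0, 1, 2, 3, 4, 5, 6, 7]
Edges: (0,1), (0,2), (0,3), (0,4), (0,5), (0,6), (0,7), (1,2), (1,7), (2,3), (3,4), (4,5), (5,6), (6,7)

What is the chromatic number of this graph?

W_{7} = C_{7} plus a hub adjacent to every cycle vertex.
The outer cycle needs 3 colors (odd cycle); the hub is adjacent to all of them so needs a fresh color.
Chromatic number = 3 + 1 = 4.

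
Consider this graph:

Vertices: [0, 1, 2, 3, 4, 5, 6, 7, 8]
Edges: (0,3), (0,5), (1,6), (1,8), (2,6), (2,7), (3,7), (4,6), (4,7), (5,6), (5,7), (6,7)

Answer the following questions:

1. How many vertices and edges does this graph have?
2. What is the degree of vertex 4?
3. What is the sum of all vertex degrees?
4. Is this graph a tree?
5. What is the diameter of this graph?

Count: 9 vertices, 12 edges.
Vertex 4 has neighbors [6, 7], degree = 2.
Handshaking lemma: 2 * 12 = 24.
A tree on 9 vertices has 8 edges. This graph has 12 edges (4 extra). Not a tree.
Diameter (longest shortest path) = 4.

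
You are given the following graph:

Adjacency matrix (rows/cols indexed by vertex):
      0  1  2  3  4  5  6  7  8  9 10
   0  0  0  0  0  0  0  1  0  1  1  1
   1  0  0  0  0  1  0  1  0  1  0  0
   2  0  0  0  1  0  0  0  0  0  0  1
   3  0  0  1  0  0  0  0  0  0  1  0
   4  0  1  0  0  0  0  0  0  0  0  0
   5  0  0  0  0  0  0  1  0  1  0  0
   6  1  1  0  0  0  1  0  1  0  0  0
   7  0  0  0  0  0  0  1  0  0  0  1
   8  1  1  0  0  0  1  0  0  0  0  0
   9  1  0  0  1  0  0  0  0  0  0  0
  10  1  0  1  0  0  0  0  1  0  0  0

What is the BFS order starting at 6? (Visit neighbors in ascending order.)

BFS from vertex 6 (neighbors processed in ascending order):
Visit order: 6, 0, 1, 5, 7, 8, 9, 10, 4, 3, 2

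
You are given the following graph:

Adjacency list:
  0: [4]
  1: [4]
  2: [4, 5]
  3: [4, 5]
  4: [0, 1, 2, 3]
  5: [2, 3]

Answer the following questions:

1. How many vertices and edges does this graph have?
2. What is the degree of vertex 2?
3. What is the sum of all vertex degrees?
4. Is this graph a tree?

Count: 6 vertices, 6 edges.
Vertex 2 has neighbors [4, 5], degree = 2.
Handshaking lemma: 2 * 6 = 12.
A tree on 6 vertices has 5 edges. This graph has 6 edges (1 extra). Not a tree.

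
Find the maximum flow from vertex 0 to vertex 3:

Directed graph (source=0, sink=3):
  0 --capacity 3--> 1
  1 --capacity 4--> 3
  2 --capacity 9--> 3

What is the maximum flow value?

Computing max flow:
  Flow on (0->1): 3/3
  Flow on (1->3): 3/4
Maximum flow = 3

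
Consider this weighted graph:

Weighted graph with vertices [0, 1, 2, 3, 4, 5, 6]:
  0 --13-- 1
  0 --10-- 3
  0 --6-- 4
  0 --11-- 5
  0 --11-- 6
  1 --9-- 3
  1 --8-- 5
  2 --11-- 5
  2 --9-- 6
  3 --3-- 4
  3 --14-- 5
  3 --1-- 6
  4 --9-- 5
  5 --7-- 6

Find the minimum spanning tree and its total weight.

Applying Kruskal's algorithm (sort edges by weight, add if no cycle):
  Add (3,6) w=1
  Add (3,4) w=3
  Add (0,4) w=6
  Add (5,6) w=7
  Add (1,5) w=8
  Skip (1,3) w=9 (creates cycle)
  Add (2,6) w=9
  Skip (4,5) w=9 (creates cycle)
  Skip (0,3) w=10 (creates cycle)
  Skip (0,5) w=11 (creates cycle)
  Skip (0,6) w=11 (creates cycle)
  Skip (2,5) w=11 (creates cycle)
  Skip (0,1) w=13 (creates cycle)
  Skip (3,5) w=14 (creates cycle)
MST weight = 34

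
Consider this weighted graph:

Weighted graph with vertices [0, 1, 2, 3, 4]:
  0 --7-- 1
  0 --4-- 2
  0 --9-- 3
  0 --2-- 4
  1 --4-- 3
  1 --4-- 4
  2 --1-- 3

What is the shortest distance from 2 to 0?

Using Dijkstra's algorithm from vertex 2:
Shortest path: 2 -> 0
Total weight: 4 = 4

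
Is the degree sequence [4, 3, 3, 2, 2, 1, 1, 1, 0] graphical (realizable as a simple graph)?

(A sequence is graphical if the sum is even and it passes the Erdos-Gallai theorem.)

Sum of degrees = 17. Sum is odd, so the sequence is NOT graphical.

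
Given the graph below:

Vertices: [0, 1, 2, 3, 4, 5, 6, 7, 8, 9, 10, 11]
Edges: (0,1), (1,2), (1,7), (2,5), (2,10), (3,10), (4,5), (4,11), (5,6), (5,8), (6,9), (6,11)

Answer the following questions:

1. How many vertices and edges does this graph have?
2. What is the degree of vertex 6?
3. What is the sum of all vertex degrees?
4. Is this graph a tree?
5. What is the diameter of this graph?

Count: 12 vertices, 12 edges.
Vertex 6 has neighbors [5, 9, 11], degree = 3.
Handshaking lemma: 2 * 12 = 24.
A tree on 12 vertices has 11 edges. This graph has 12 edges (1 extra). Not a tree.
Diameter (longest shortest path) = 5.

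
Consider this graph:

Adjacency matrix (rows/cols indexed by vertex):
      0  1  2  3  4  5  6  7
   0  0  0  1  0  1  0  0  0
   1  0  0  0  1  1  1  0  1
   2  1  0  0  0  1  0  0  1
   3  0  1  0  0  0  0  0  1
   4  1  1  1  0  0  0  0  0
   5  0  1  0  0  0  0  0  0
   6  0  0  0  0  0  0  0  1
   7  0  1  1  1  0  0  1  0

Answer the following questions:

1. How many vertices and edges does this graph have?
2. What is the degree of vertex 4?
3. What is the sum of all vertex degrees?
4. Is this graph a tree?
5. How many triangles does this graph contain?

Count: 8 vertices, 10 edges.
Vertex 4 has neighbors [0, 1, 2], degree = 3.
Handshaking lemma: 2 * 10 = 20.
A tree on 8 vertices has 7 edges. This graph has 10 edges (3 extra). Not a tree.
Number of triangles = 2.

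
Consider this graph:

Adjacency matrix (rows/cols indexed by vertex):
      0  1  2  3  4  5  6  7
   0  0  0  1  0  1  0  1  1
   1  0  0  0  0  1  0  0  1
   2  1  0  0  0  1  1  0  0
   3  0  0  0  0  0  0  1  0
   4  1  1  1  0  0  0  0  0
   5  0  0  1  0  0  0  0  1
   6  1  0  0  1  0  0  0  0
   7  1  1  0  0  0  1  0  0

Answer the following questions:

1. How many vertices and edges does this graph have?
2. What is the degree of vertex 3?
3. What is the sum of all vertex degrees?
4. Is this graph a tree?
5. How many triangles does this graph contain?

Count: 8 vertices, 10 edges.
Vertex 3 has neighbors [6], degree = 1.
Handshaking lemma: 2 * 10 = 20.
A tree on 8 vertices has 7 edges. This graph has 10 edges (3 extra). Not a tree.
Number of triangles = 1.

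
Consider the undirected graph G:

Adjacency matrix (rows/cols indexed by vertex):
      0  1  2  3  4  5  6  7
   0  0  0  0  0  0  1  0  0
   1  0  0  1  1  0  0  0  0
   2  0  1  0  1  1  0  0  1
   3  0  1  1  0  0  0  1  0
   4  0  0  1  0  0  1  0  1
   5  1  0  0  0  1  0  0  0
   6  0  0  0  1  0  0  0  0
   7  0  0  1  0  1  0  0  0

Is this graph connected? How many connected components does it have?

Checking connectivity: the graph has 1 connected component(s).
All vertices are reachable from each other. The graph IS connected.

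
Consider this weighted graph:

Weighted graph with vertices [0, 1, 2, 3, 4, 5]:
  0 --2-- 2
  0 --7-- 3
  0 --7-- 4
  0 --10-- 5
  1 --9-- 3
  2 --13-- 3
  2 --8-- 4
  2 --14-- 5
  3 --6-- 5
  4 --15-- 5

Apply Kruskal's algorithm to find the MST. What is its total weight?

Applying Kruskal's algorithm (sort edges by weight, add if no cycle):
  Add (0,2) w=2
  Add (3,5) w=6
  Add (0,3) w=7
  Add (0,4) w=7
  Skip (2,4) w=8 (creates cycle)
  Add (1,3) w=9
  Skip (0,5) w=10 (creates cycle)
  Skip (2,3) w=13 (creates cycle)
  Skip (2,5) w=14 (creates cycle)
  Skip (4,5) w=15 (creates cycle)
MST weight = 31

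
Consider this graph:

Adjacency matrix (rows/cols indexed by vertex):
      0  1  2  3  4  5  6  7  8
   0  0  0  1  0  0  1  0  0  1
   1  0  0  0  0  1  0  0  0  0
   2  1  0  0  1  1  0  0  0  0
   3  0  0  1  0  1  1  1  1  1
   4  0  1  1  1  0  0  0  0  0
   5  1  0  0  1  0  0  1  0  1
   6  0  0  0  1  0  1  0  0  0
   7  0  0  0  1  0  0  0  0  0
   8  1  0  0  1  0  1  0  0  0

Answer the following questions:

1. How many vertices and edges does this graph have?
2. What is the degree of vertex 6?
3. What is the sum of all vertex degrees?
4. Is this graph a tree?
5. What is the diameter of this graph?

Count: 9 vertices, 13 edges.
Vertex 6 has neighbors [3, 5], degree = 2.
Handshaking lemma: 2 * 13 = 26.
A tree on 9 vertices has 8 edges. This graph has 13 edges (5 extra). Not a tree.
Diameter (longest shortest path) = 3.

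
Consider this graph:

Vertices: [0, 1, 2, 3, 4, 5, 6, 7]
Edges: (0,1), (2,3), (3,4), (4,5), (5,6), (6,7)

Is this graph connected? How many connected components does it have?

Checking connectivity: the graph has 2 connected component(s).
Components: [[0, 1], [2, 3, 4, 5, 6, 7]]. The graph is NOT connected.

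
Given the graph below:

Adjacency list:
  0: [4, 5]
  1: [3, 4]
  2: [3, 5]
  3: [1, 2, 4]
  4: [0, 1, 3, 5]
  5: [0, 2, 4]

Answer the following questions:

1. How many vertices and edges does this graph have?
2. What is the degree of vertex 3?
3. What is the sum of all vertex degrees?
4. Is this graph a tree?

Count: 6 vertices, 8 edges.
Vertex 3 has neighbors [1, 2, 4], degree = 3.
Handshaking lemma: 2 * 8 = 16.
A tree on 6 vertices has 5 edges. This graph has 8 edges (3 extra). Not a tree.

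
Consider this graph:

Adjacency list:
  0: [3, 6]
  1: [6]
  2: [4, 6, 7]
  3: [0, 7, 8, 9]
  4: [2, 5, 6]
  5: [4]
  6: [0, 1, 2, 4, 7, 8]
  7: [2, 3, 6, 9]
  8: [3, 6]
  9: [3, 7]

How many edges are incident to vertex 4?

Vertex 4 has neighbors [2, 5, 6], so deg(4) = 3.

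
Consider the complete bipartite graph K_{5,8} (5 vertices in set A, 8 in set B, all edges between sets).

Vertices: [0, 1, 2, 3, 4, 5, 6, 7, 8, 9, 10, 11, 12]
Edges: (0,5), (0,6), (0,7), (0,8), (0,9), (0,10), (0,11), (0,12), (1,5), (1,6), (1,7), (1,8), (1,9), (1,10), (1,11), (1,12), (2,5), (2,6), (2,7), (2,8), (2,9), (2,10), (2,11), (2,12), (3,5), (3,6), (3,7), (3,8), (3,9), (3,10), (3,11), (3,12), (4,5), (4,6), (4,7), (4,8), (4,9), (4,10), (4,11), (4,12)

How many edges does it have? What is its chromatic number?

K_{5,8} has 5 * 8 = 40 edges.
Bipartite graphs have chromatic number 2 (color each partition differently).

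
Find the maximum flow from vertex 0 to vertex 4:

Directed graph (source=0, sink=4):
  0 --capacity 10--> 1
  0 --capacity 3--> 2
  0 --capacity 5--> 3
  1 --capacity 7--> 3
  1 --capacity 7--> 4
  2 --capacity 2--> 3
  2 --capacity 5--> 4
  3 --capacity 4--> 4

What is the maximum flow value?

Computing max flow:
  Flow on (0->1): 7/10
  Flow on (0->2): 3/3
  Flow on (0->3): 4/5
  Flow on (1->4): 7/7
  Flow on (2->4): 3/5
  Flow on (3->4): 4/4
Maximum flow = 14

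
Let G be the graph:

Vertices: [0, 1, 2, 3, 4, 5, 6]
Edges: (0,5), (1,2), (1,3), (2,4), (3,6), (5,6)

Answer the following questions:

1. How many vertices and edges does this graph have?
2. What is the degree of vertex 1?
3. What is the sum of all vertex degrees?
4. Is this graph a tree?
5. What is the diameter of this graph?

Count: 7 vertices, 6 edges.
Vertex 1 has neighbors [2, 3], degree = 2.
Handshaking lemma: 2 * 6 = 12.
A graph is a tree iff it is connected and has exactly n-1 edges. This graph is connected (all 7 vertices in one component) and has 7-1 = 6 edges. It is a tree.
Diameter (longest shortest path) = 6.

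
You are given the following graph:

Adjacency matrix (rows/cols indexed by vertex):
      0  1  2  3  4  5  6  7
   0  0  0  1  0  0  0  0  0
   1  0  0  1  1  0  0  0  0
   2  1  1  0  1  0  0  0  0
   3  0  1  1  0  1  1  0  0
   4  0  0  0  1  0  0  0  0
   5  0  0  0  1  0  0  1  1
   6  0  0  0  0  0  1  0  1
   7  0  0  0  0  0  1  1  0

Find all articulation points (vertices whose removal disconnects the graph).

An articulation point is a vertex whose removal disconnects the graph.
Articulation points: [2, 3, 5]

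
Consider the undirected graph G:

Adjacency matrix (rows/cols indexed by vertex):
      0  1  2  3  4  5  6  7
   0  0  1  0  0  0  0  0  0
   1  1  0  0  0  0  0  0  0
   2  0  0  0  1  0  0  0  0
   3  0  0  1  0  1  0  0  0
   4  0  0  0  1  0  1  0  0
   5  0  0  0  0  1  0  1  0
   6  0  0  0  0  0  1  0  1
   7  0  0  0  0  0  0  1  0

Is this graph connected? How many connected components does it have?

Checking connectivity: the graph has 2 connected component(s).
Components: [[0, 1], [2, 3, 4, 5, 6, 7]]. The graph is NOT connected.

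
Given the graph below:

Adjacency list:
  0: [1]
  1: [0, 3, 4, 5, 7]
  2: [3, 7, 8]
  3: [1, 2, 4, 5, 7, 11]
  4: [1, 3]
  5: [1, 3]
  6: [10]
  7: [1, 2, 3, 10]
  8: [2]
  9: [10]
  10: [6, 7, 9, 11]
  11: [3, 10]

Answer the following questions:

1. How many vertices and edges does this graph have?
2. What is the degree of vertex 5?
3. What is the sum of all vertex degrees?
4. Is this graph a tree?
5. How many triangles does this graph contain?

Count: 12 vertices, 16 edges.
Vertex 5 has neighbors [1, 3], degree = 2.
Handshaking lemma: 2 * 16 = 32.
A tree on 12 vertices has 11 edges. This graph has 16 edges (5 extra). Not a tree.
Number of triangles = 4.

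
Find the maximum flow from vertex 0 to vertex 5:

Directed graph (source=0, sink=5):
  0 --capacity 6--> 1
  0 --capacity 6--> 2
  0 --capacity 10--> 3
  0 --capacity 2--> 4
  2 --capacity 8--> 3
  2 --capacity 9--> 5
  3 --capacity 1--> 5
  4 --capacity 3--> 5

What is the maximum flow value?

Computing max flow:
  Flow on (0->2): 6/6
  Flow on (0->3): 1/10
  Flow on (0->4): 2/2
  Flow on (2->5): 6/9
  Flow on (3->5): 1/1
  Flow on (4->5): 2/3
Maximum flow = 9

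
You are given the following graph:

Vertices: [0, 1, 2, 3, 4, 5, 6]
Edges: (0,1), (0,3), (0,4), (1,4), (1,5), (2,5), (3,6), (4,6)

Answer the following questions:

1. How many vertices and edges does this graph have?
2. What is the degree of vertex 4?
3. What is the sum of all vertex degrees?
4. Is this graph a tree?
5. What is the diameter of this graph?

Count: 7 vertices, 8 edges.
Vertex 4 has neighbors [0, 1, 6], degree = 3.
Handshaking lemma: 2 * 8 = 16.
A tree on 7 vertices has 6 edges. This graph has 8 edges (2 extra). Not a tree.
Diameter (longest shortest path) = 4.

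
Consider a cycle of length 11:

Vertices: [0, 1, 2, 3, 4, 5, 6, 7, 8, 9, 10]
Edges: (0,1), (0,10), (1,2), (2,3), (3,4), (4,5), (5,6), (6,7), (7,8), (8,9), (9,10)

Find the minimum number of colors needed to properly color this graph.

This is an odd cycle (C_11). Odd cycles are not bipartite (any 2-coloring forces two adjacent vertices to match), and 3 colors suffice.
Chromatic number = 3.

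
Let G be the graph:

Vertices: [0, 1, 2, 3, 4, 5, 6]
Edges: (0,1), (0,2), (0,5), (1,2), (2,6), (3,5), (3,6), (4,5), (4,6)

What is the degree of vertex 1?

Vertex 1 has neighbors [0, 2], so deg(1) = 2.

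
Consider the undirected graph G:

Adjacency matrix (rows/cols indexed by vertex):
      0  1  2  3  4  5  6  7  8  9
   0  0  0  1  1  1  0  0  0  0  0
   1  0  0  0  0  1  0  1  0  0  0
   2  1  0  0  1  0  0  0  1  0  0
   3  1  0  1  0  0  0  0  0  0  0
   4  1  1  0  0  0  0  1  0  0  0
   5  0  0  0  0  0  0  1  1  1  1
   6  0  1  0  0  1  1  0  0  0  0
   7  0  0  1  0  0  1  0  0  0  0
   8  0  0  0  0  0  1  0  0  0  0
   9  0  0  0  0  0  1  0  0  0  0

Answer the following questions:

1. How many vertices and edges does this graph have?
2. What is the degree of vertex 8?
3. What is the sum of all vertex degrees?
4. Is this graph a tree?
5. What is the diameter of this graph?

Count: 10 vertices, 12 edges.
Vertex 8 has neighbors [5], degree = 1.
Handshaking lemma: 2 * 12 = 24.
A tree on 10 vertices has 9 edges. This graph has 12 edges (3 extra). Not a tree.
Diameter (longest shortest path) = 4.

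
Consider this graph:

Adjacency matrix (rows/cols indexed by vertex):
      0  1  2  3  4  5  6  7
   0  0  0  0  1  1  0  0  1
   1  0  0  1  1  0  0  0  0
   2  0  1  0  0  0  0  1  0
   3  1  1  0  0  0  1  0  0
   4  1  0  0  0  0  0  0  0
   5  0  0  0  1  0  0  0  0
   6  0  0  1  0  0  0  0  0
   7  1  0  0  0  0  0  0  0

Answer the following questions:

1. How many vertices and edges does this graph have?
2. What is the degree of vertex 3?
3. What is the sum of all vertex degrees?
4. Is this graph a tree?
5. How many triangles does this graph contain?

Count: 8 vertices, 7 edges.
Vertex 3 has neighbors [0, 1, 5], degree = 3.
Handshaking lemma: 2 * 7 = 14.
A graph is a tree iff it is connected and has exactly n-1 edges. This graph is connected (all 8 vertices in one component) and has 8-1 = 7 edges. It is a tree.
Number of triangles = 0.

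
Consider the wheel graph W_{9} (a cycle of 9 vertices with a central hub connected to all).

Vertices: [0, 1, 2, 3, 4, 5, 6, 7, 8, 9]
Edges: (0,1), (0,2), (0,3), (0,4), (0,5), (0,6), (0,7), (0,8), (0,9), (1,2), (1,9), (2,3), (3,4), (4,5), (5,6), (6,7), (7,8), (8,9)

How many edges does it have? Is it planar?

Wheel graph W_{9}: 9 cycle edges + 9 spoke edges = 18 edges.
Total vertices: 10.
The graph is planar.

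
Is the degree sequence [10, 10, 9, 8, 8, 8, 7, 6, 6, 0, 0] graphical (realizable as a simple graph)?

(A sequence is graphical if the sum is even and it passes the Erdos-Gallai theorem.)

Sum of degrees = 72. Sum is even but fails Erdos-Gallai. The sequence is NOT graphical.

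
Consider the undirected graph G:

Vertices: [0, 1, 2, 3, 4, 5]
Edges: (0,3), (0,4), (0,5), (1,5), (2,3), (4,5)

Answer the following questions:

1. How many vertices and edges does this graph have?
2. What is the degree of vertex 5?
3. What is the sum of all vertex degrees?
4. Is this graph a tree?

Count: 6 vertices, 6 edges.
Vertex 5 has neighbors [0, 1, 4], degree = 3.
Handshaking lemma: 2 * 6 = 12.
A tree on 6 vertices has 5 edges. This graph has 6 edges (1 extra). Not a tree.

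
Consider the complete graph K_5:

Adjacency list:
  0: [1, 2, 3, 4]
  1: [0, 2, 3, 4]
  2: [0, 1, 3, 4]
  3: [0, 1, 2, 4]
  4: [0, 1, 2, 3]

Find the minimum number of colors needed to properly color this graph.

In K_5, every vertex is adjacent to every other vertex.
Each vertex needs a unique color.
Chromatic number = 5.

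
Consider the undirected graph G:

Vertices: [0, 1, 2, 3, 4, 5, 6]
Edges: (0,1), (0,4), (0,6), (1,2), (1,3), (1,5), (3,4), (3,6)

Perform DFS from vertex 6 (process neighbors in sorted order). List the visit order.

DFS from vertex 6 (neighbors processed in ascending order):
Visit order: 6, 0, 1, 2, 3, 4, 5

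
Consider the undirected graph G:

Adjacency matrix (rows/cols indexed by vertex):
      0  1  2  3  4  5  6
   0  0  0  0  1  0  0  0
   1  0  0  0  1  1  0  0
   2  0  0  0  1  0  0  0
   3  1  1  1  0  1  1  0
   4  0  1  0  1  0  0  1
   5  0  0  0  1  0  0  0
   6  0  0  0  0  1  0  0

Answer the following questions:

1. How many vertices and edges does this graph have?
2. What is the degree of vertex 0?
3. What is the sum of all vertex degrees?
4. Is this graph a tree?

Count: 7 vertices, 7 edges.
Vertex 0 has neighbors [3], degree = 1.
Handshaking lemma: 2 * 7 = 14.
A tree on 7 vertices has 6 edges. This graph has 7 edges (1 extra). Not a tree.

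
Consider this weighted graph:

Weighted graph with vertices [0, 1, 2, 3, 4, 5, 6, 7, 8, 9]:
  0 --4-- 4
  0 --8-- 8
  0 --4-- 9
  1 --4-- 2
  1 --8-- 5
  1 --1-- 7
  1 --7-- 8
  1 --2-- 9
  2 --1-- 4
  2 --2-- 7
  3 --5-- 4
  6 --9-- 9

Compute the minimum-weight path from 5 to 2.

Using Dijkstra's algorithm from vertex 5:
Shortest path: 5 -> 1 -> 7 -> 2
Total weight: 8 + 1 + 2 = 11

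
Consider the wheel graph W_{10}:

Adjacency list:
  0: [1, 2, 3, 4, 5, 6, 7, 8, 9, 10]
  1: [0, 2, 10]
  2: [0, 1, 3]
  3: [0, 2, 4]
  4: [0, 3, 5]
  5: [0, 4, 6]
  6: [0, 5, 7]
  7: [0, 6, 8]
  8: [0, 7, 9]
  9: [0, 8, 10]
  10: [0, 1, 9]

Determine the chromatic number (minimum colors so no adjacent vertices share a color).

W_{10} = C_{10} plus a hub adjacent to every cycle vertex.
The outer cycle needs 2 colors (even cycle); the hub is adjacent to all of them so needs a fresh color.
Chromatic number = 2 + 1 = 3.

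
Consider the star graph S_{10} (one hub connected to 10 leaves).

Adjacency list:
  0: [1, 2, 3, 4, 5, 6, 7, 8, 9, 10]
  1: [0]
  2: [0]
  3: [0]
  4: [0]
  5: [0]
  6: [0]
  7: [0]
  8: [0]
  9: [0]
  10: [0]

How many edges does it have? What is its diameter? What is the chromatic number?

Star graph S_{10}: the hub connects to all 10 leaves.
Edges = 10.
Diameter = 2 (any leaf to hub is 1, leaf to leaf through hub is 2).
Star graphs are bipartite (hub vs leaves), so chromatic number = 2.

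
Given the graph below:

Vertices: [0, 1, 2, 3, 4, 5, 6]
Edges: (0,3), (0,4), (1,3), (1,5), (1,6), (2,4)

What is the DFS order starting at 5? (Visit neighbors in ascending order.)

DFS from vertex 5 (neighbors processed in ascending order):
Visit order: 5, 1, 3, 0, 4, 2, 6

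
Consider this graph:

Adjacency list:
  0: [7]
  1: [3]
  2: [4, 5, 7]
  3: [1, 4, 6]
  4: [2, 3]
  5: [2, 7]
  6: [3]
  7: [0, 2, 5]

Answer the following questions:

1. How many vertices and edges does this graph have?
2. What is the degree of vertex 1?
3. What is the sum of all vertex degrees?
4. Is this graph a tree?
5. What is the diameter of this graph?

Count: 8 vertices, 8 edges.
Vertex 1 has neighbors [3], degree = 1.
Handshaking lemma: 2 * 8 = 16.
A tree on 8 vertices has 7 edges. This graph has 8 edges (1 extra). Not a tree.
Diameter (longest shortest path) = 5.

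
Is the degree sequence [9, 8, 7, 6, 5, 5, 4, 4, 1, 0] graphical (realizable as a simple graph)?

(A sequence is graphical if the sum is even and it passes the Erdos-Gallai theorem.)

Sum of degrees = 49. Sum is odd, so the sequence is NOT graphical.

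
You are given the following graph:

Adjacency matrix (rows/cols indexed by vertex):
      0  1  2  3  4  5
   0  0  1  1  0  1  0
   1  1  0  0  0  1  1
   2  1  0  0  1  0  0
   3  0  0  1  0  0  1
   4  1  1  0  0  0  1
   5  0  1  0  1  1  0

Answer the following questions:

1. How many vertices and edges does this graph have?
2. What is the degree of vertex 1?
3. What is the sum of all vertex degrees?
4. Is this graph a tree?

Count: 6 vertices, 8 edges.
Vertex 1 has neighbors [0, 4, 5], degree = 3.
Handshaking lemma: 2 * 8 = 16.
A tree on 6 vertices has 5 edges. This graph has 8 edges (3 extra). Not a tree.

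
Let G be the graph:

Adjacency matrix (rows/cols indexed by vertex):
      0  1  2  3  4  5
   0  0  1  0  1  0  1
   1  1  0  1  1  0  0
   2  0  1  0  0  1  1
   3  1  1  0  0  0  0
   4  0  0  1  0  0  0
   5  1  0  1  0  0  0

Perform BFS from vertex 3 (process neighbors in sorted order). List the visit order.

BFS from vertex 3 (neighbors processed in ascending order):
Visit order: 3, 0, 1, 5, 2, 4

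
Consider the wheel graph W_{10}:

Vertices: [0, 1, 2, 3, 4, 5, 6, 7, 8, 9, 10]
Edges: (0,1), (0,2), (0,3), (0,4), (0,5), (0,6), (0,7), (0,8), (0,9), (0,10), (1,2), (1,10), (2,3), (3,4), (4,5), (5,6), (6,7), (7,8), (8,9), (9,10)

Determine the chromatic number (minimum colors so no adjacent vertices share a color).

W_{10} = C_{10} plus a hub adjacent to every cycle vertex.
The outer cycle needs 2 colors (even cycle); the hub is adjacent to all of them so needs a fresh color.
Chromatic number = 2 + 1 = 3.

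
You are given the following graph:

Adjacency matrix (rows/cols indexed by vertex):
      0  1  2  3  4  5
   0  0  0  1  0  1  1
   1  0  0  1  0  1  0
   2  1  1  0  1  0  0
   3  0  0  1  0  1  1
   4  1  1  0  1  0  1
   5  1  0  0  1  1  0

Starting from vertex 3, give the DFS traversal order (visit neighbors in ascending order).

DFS from vertex 3 (neighbors processed in ascending order):
Visit order: 3, 2, 0, 4, 1, 5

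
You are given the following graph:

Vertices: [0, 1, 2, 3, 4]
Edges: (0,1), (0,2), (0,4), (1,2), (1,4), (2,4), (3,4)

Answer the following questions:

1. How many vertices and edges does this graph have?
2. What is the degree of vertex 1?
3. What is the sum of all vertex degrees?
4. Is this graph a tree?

Count: 5 vertices, 7 edges.
Vertex 1 has neighbors [0, 2, 4], degree = 3.
Handshaking lemma: 2 * 7 = 14.
A tree on 5 vertices has 4 edges. This graph has 7 edges (3 extra). Not a tree.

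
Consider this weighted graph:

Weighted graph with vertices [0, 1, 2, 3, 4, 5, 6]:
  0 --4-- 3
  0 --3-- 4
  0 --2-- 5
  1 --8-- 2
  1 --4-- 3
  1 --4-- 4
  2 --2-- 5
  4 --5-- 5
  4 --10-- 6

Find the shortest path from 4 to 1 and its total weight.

Using Dijkstra's algorithm from vertex 4:
Shortest path: 4 -> 1
Total weight: 4 = 4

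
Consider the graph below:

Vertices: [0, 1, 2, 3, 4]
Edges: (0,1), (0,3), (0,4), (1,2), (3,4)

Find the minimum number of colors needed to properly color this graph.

The graph has a maximum clique of size 3 (lower bound on chromatic number).
A valid 3-coloring: {0: 0, 1: 1, 2: 0, 3: 1, 4: 2}.
Chromatic number = 3.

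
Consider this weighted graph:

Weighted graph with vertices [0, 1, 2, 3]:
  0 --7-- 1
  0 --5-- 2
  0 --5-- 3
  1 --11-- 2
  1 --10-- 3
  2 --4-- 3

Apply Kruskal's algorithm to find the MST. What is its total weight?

Applying Kruskal's algorithm (sort edges by weight, add if no cycle):
  Add (2,3) w=4
  Add (0,2) w=5
  Skip (0,3) w=5 (creates cycle)
  Add (0,1) w=7
  Skip (1,3) w=10 (creates cycle)
  Skip (1,2) w=11 (creates cycle)
MST weight = 16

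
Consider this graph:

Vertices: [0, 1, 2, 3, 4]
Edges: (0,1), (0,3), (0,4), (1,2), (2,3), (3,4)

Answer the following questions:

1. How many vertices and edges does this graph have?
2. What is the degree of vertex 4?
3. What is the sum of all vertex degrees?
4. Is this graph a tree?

Count: 5 vertices, 6 edges.
Vertex 4 has neighbors [0, 3], degree = 2.
Handshaking lemma: 2 * 6 = 12.
A tree on 5 vertices has 4 edges. This graph has 6 edges (2 extra). Not a tree.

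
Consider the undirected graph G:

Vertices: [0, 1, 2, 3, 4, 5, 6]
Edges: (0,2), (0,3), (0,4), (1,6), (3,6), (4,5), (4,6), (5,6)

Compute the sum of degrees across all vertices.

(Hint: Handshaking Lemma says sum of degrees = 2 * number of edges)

Count edges: 8 edges.
By Handshaking Lemma: sum of degrees = 2 * 8 = 16.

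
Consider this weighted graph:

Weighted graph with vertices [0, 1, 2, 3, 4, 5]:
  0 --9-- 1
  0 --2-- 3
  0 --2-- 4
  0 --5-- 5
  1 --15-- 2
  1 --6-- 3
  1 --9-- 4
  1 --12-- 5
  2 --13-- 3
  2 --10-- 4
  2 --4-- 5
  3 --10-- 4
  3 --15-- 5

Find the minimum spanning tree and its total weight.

Applying Kruskal's algorithm (sort edges by weight, add if no cycle):
  Add (0,3) w=2
  Add (0,4) w=2
  Add (2,5) w=4
  Add (0,5) w=5
  Add (1,3) w=6
  Skip (0,1) w=9 (creates cycle)
  Skip (1,4) w=9 (creates cycle)
  Skip (2,4) w=10 (creates cycle)
  Skip (3,4) w=10 (creates cycle)
  Skip (1,5) w=12 (creates cycle)
  Skip (2,3) w=13 (creates cycle)
  Skip (1,2) w=15 (creates cycle)
  Skip (3,5) w=15 (creates cycle)
MST weight = 19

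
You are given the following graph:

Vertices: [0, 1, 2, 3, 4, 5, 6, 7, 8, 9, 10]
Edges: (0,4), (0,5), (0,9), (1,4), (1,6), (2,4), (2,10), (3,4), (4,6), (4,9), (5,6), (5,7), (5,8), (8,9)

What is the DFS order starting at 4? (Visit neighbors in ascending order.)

DFS from vertex 4 (neighbors processed in ascending order):
Visit order: 4, 0, 5, 6, 1, 7, 8, 9, 2, 10, 3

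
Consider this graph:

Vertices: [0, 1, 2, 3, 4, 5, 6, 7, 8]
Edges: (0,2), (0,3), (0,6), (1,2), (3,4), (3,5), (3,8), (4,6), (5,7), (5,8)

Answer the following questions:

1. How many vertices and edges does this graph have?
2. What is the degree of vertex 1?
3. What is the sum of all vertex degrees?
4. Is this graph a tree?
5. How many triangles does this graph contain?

Count: 9 vertices, 10 edges.
Vertex 1 has neighbors [2], degree = 1.
Handshaking lemma: 2 * 10 = 20.
A tree on 9 vertices has 8 edges. This graph has 10 edges (2 extra). Not a tree.
Number of triangles = 1.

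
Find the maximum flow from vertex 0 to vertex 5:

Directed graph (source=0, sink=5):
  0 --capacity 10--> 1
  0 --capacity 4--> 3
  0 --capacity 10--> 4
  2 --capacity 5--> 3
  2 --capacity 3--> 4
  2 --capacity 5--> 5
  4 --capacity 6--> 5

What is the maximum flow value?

Computing max flow:
  Flow on (0->4): 6/10
  Flow on (4->5): 6/6
Maximum flow = 6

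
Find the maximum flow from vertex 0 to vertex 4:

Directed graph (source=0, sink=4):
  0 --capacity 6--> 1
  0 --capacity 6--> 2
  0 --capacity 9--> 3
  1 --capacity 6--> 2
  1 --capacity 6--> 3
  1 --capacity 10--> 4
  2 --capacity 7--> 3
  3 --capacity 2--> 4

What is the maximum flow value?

Computing max flow:
  Flow on (0->1): 6/6
  Flow on (0->3): 2/9
  Flow on (1->4): 6/10
  Flow on (3->4): 2/2
Maximum flow = 8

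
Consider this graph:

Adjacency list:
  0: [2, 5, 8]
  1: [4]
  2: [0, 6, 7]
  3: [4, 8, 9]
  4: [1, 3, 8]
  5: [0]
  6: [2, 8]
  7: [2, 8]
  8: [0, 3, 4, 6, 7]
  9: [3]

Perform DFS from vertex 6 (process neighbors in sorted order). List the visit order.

DFS from vertex 6 (neighbors processed in ascending order):
Visit order: 6, 2, 0, 5, 8, 3, 4, 1, 9, 7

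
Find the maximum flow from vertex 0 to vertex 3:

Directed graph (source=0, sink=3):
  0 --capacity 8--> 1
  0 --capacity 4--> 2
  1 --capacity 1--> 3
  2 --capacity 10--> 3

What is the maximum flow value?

Computing max flow:
  Flow on (0->1): 1/8
  Flow on (0->2): 4/4
  Flow on (1->3): 1/1
  Flow on (2->3): 4/10
Maximum flow = 5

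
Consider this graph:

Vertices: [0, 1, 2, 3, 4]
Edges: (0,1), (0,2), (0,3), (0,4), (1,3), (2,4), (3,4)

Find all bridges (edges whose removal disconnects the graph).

No bridges found. The graph is 2-edge-connected (no single edge removal disconnects it).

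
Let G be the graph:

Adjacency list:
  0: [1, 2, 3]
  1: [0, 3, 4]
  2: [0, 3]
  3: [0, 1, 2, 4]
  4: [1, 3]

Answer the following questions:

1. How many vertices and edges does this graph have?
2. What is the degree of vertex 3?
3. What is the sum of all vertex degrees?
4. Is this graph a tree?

Count: 5 vertices, 7 edges.
Vertex 3 has neighbors [0, 1, 2, 4], degree = 4.
Handshaking lemma: 2 * 7 = 14.
A tree on 5 vertices has 4 edges. This graph has 7 edges (3 extra). Not a tree.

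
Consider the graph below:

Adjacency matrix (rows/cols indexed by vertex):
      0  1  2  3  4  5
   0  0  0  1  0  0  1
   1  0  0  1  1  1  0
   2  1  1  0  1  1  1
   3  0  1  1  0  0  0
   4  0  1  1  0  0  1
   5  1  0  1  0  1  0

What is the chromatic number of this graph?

The graph has a maximum clique of size 3 (lower bound on chromatic number).
A valid 3-coloring: {0: 2, 1: 1, 2: 0, 3: 2, 4: 2, 5: 1}.
Chromatic number = 3.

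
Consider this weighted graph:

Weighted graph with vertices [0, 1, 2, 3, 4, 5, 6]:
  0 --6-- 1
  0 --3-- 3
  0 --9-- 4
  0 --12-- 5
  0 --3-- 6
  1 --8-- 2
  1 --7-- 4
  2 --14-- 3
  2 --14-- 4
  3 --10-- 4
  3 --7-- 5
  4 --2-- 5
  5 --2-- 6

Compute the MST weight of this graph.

Applying Kruskal's algorithm (sort edges by weight, add if no cycle):
  Add (4,5) w=2
  Add (5,6) w=2
  Add (0,6) w=3
  Add (0,3) w=3
  Add (0,1) w=6
  Skip (1,4) w=7 (creates cycle)
  Skip (3,5) w=7 (creates cycle)
  Add (1,2) w=8
  Skip (0,4) w=9 (creates cycle)
  Skip (3,4) w=10 (creates cycle)
  Skip (0,5) w=12 (creates cycle)
  Skip (2,4) w=14 (creates cycle)
  Skip (2,3) w=14 (creates cycle)
MST weight = 24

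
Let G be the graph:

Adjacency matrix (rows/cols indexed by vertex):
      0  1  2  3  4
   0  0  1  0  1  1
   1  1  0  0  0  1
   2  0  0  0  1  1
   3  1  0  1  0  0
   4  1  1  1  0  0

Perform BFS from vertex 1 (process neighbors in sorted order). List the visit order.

BFS from vertex 1 (neighbors processed in ascending order):
Visit order: 1, 0, 4, 3, 2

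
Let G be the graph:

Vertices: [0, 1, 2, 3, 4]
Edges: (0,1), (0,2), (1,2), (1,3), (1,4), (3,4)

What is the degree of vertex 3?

Vertex 3 has neighbors [1, 4], so deg(3) = 2.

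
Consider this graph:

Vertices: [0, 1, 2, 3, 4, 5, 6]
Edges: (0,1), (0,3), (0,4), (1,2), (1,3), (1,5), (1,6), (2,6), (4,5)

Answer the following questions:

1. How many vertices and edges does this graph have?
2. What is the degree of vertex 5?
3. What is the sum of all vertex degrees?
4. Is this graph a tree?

Count: 7 vertices, 9 edges.
Vertex 5 has neighbors [1, 4], degree = 2.
Handshaking lemma: 2 * 9 = 18.
A tree on 7 vertices has 6 edges. This graph has 9 edges (3 extra). Not a tree.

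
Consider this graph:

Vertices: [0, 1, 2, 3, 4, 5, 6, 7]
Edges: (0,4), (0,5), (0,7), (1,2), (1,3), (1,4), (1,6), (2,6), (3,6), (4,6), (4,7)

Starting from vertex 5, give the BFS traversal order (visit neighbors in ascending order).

BFS from vertex 5 (neighbors processed in ascending order):
Visit order: 5, 0, 4, 7, 1, 6, 2, 3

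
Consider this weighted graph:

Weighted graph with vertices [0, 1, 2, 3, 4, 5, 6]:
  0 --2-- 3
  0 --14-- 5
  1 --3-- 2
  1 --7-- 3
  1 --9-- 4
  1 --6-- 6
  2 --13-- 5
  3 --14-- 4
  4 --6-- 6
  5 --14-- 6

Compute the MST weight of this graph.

Applying Kruskal's algorithm (sort edges by weight, add if no cycle):
  Add (0,3) w=2
  Add (1,2) w=3
  Add (1,6) w=6
  Add (4,6) w=6
  Add (1,3) w=7
  Skip (1,4) w=9 (creates cycle)
  Add (2,5) w=13
  Skip (0,5) w=14 (creates cycle)
  Skip (3,4) w=14 (creates cycle)
  Skip (5,6) w=14 (creates cycle)
MST weight = 37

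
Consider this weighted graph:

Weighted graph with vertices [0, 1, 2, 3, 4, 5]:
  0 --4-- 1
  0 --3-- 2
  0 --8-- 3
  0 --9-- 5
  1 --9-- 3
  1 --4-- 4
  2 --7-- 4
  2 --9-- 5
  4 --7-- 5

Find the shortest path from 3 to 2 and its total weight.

Using Dijkstra's algorithm from vertex 3:
Shortest path: 3 -> 0 -> 2
Total weight: 8 + 3 = 11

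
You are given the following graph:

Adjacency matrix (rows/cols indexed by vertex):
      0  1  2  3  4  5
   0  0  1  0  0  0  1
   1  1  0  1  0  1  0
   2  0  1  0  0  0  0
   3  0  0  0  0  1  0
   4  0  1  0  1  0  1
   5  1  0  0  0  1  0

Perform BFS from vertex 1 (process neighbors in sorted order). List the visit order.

BFS from vertex 1 (neighbors processed in ascending order):
Visit order: 1, 0, 2, 4, 5, 3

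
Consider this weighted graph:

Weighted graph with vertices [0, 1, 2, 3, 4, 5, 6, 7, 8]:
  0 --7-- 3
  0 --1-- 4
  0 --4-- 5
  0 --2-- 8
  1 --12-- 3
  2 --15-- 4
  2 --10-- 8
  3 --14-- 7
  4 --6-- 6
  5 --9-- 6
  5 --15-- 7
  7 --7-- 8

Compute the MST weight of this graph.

Applying Kruskal's algorithm (sort edges by weight, add if no cycle):
  Add (0,4) w=1
  Add (0,8) w=2
  Add (0,5) w=4
  Add (4,6) w=6
  Add (0,3) w=7
  Add (7,8) w=7
  Skip (5,6) w=9 (creates cycle)
  Add (2,8) w=10
  Add (1,3) w=12
  Skip (3,7) w=14 (creates cycle)
  Skip (2,4) w=15 (creates cycle)
  Skip (5,7) w=15 (creates cycle)
MST weight = 49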